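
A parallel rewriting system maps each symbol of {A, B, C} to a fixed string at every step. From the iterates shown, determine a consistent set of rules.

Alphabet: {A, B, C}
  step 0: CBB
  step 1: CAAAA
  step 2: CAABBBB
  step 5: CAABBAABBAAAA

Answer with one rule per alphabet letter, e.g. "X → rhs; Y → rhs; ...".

  step 1 ⇒ step 2: CAAAA ⇒ CAA·B·B·B·B
    A ↦ B
    C ↦ CAA
  step 0 ⇒ step 1: CBB ⇒ CAA·A·A
    B ↦ A

A->B, B->A, C->CAA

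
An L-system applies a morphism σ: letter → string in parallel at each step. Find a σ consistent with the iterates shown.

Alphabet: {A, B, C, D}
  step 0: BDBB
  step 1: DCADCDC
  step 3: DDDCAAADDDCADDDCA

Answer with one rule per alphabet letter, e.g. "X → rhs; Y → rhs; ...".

  step 0 ⇒ step 1: BDBB ⇒ DC·A·DC·DC
    B ↦ DC
    D ↦ A
    A ↦ DD  (constrained at step 1)
    C ↦ BD  (constrained at step 1)

A->DD, B->DC, C->BD, D->A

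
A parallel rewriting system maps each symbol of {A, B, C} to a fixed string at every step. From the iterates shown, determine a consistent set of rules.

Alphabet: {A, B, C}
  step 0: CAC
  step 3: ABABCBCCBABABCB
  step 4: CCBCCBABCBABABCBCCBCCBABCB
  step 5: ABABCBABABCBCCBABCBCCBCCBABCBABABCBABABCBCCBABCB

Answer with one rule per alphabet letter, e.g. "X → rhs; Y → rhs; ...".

  step 4 ⇒ step 5: CCBCCBABCBABABCBCCBCCBABCB ⇒ AB·AB·CB·AB·AB·CB·C·CB·AB·CB·C·CB·C·CB·AB·CB·AB·AB·CB·AB·AB·CB·C·CB·AB·CB
    A ↦ C
    B ↦ CB
    C ↦ AB

A->C, B->CB, C->AB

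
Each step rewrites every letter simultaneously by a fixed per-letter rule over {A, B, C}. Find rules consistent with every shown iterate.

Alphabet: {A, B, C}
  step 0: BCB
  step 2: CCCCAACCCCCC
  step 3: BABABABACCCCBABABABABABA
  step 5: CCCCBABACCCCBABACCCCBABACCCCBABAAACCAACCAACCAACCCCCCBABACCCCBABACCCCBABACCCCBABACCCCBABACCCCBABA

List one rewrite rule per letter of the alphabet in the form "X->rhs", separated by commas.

  step 2 ⇒ step 3: CCCCAACCCCCC ⇒ BA·BA·BA·BA·CC·CC·BA·BA·BA·BA·BA·BA
    A ↦ CC
    C ↦ BA
    B ↦ AA  (constrained at step 0)

A->CC, B->AA, C->BA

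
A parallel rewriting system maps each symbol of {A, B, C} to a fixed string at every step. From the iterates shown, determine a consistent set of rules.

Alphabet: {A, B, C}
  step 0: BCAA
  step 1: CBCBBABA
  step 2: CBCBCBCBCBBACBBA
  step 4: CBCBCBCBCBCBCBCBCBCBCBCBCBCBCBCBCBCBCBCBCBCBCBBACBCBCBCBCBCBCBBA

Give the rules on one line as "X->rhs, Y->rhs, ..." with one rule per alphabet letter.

  step 1 ⇒ step 2: CBCBBABA ⇒ CB·CB·CB·CB·CB·BA·CB·BA
    A ↦ BA
    B ↦ CB
    C ↦ CB

A->BA, B->CB, C->CB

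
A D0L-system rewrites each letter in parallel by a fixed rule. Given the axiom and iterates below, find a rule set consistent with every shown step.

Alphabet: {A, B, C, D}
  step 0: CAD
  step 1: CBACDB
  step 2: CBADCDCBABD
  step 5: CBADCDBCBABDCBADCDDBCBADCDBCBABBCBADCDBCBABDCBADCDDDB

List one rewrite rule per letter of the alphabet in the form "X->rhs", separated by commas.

  step 1 ⇒ step 2: CBACDB ⇒ CBA·D·CD·CBA·B·D
    A ↦ CD
    B ↦ D
    C ↦ CBA
    D ↦ B

A->CD, B->D, C->CBA, D->B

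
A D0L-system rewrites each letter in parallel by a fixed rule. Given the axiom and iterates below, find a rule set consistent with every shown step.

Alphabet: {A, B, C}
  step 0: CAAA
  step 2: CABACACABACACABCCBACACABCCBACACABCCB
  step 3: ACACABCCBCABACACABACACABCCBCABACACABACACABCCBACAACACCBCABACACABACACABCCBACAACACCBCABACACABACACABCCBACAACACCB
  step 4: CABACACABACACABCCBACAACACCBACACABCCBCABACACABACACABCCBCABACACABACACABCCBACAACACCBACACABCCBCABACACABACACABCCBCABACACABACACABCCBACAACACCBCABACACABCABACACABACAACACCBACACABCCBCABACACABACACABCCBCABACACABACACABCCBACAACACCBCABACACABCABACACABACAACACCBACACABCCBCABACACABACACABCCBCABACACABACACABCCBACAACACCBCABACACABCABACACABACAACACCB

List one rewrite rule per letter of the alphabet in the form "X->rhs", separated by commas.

  step 3 ⇒ step 4: ACACABCCBCABACACABACACABCCBCABACACABACACABCCBACAACACCBCABACACABACACABCCBACAACACCBCABACACABACACABCCBACAACACCB ⇒ CAB·ACA·CAB·ACA·CAB·CCB·ACA·ACA·CCB·ACA·CAB·CCB·CAB·ACA·CAB·ACA·CAB·CCB·CAB·ACA·CAB·ACA·CAB·CCB·ACA·ACA·CCB·ACA·CAB·CCB·CAB·ACA·CAB·ACA·CAB·CCB·CAB·ACA·CAB·ACA·CAB·CCB·ACA·ACA·CCB·CAB·ACA·CAB·CAB·ACA·CAB·ACA·ACA·CCB·ACA·CAB·CCB·CAB·ACA·CAB·ACA·CAB·CCB·CAB·ACA·CAB·ACA·CAB·CCB·ACA·ACA·CCB·CAB·ACA·CAB·CAB·ACA·CAB·ACA·ACA·CCB·ACA·CAB·CCB·CAB·ACA·CAB·ACA·CAB·CCB·CAB·ACA·CAB·ACA·CAB·CCB·ACA·ACA·CCB·CAB·ACA·CAB·CAB·ACA·CAB·ACA·ACA·CCB
    A ↦ CAB
    B ↦ CCB
    C ↦ ACA

A->CAB, B->CCB, C->ACA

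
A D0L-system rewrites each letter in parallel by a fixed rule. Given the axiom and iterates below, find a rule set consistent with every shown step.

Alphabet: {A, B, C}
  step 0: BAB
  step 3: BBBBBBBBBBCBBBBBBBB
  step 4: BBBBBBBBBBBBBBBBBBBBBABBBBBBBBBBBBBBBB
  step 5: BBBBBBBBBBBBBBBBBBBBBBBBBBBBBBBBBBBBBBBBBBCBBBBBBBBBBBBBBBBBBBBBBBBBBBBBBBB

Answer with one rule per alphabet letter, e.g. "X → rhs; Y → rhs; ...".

A->C, B->BB, C->BA

  step 4 ⇒ step 5: BBBBBBBBBBBBBBBBBBBBBABBBBBBBBBBBBBBBB ⇒ BB·BB·BB·BB·BB·BB·BB·BB·BB·BB·BB·BB·BB·BB·BB·BB·BB·BB·BB·BB·BB·C·BB·BB·BB·BB·BB·BB·BB·BB·BB·BB·BB·BB·BB·BB·BB·BB
    A ↦ C
    B ↦ BB
  step 3 ⇒ step 4: BBBBBBBBBBCBBBBBBBB ⇒ BB·BB·BB·BB·BB·BB·BB·BB·BB·BB·BA·BB·BB·BB·BB·BB·BB·BB·BB
    C ↦ BA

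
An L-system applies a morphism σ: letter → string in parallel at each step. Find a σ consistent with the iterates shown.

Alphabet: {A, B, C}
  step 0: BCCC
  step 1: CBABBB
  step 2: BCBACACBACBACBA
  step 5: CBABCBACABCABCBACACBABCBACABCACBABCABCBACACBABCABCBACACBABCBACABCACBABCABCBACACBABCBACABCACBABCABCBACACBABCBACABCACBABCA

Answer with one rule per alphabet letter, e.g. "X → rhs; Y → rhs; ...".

  step 1 ⇒ step 2: CBABBB ⇒ B·CBA·CA·CBA·CBA·CBA
    A ↦ CA
    B ↦ CBA
    C ↦ B

A->CA, B->CBA, C->B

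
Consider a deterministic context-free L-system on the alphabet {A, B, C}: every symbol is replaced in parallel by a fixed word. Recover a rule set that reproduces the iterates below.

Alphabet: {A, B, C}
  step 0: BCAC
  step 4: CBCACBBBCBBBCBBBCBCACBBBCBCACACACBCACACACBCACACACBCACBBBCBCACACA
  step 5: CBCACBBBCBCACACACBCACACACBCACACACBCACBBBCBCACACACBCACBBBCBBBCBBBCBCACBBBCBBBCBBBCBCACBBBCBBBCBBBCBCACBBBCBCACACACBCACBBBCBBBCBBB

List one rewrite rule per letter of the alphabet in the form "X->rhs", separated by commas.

  step 4 ⇒ step 5: CBCACBBBCBBBCBBBCBCACBBBCBCACACACBCACACACBCACACACBCACBBBCBCACACA ⇒ CB·CA·CB·BB·CB·CA·CA·CA·CB·CA·CA·CA·CB·CA·CA·CA·CB·CA·CB·BB·CB·CA·CA·CA·CB·CA·CB·BB·CB·BB·CB·BB·CB·CA·CB·BB·CB·BB·CB·BB·CB·CA·CB·BB·CB·BB·CB·BB·CB·CA·CB·BB·CB·CA·CA·CA·CB·CA·CB·BB·CB·BB·CB·BB
    A ↦ BB
    B ↦ CA
    C ↦ CB

A->BB, B->CA, C->CB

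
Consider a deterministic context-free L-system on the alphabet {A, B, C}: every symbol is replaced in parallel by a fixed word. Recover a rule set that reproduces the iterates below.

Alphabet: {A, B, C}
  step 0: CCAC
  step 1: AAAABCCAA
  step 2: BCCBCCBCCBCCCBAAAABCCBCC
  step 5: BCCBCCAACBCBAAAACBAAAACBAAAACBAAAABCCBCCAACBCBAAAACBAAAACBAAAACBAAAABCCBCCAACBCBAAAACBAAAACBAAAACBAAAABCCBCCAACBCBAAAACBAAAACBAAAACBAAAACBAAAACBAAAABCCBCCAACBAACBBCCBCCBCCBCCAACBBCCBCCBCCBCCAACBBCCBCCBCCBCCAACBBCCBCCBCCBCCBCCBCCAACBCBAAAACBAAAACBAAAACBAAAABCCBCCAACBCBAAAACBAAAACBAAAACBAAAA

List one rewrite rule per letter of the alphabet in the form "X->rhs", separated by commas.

A->BCC, B->CB, C->AA

  step 1 ⇒ step 2: AAAABCCAA ⇒ BCC·BCC·BCC·BCC·CB·AA·AA·BCC·BCC
    A ↦ BCC
    B ↦ CB
    C ↦ AA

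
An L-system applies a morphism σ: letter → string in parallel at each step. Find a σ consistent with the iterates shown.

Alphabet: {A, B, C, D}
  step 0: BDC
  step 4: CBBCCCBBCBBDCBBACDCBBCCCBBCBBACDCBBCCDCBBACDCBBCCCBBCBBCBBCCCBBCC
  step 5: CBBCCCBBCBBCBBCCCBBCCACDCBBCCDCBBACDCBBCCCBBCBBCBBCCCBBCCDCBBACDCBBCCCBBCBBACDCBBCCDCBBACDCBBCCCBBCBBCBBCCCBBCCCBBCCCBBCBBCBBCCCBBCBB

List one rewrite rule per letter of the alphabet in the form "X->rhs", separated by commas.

  step 4 ⇒ step 5: CBBCCCBBCBBDCBBACDCBBCCCBBCBBACDCBBCCDCBBACDCBBCCCBBCBBCBBCCCBBCC ⇒ CBB·C·C·CBB·CBB·CBB·C·C·CBB·C·C·ACD·CBB·C·C·D·CBB·ACD·CBB·C·C·CBB·CBB·CBB·C·C·CBB·C·C·D·CBB·ACD·CBB·C·C·CBB·CBB·ACD·CBB·C·C·D·CBB·ACD·CBB·C·C·CBB·CBB·CBB·C·C·CBB·C·C·CBB·C·C·CBB·CBB·CBB·C·C·CBB·CBB
    A ↦ D
    B ↦ C
    C ↦ CBB
    D ↦ ACD

A->D, B->C, C->CBB, D->ACD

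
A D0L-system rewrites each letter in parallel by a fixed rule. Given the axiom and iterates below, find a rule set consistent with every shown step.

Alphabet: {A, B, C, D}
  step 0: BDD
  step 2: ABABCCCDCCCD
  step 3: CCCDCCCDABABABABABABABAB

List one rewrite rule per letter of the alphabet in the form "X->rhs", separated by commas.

  step 2 ⇒ step 3: ABABCCCDCCCD ⇒ CC·CD·CC·CD·AB·AB·AB·AB·AB·AB·AB·AB
    A ↦ CC
    B ↦ CD
    C ↦ AB
    D ↦ AB

A->CC, B->CD, C->AB, D->AB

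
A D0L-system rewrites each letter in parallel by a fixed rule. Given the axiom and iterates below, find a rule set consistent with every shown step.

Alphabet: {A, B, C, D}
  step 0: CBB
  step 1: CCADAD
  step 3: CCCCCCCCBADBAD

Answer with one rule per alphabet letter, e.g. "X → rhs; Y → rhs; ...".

  step 0 ⇒ step 1: CBB ⇒ CC·AD·AD
    B ↦ AD
    C ↦ CC
    A ↦ D  (constrained at step 1)
    D ↦ B  (constrained at step 1)

A->D, B->AD, C->CC, D->B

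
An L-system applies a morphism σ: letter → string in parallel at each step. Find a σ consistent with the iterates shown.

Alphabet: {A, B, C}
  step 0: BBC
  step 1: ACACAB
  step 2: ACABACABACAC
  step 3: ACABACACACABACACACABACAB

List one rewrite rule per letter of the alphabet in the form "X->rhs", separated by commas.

  step 2 ⇒ step 3: ACABACABACAC ⇒ AC·AB·AC·AC·AC·AB·AC·AC·AC·AB·AC·AB
    A ↦ AC
    B ↦ AC
    C ↦ AB

A->AC, B->AC, C->AB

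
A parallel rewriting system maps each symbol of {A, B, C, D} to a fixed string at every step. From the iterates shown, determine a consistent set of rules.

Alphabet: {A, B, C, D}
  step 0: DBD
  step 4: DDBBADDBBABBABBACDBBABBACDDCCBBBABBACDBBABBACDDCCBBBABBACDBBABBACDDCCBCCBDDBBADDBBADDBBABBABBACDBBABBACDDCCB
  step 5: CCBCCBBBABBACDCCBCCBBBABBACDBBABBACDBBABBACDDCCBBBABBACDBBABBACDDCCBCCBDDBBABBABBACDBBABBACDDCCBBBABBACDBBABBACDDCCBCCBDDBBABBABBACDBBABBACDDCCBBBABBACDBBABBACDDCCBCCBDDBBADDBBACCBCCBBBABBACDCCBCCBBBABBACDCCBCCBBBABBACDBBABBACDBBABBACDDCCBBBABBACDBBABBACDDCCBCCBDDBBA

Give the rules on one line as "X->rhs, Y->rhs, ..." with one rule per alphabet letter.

A->CD, B->BBA, C->D, D->CCB

  step 4 ⇒ step 5: DDBBADDBBABBABBACDBBABBACDDCCBBBABBACDBBABBACDDCCBBBABBACDBBABBACDDCCBCCBDDBBADDBBADDBBABBABBACDBBABBACDDCCB ⇒ CCB·CCB·BBA·BBA·CD·CCB·CCB·BBA·BBA·CD·BBA·BBA·CD·BBA·BBA·CD·D·CCB·BBA·BBA·CD·BBA·BBA·CD·D·CCB·CCB·D·D·BBA·BBA·BBA·CD·BBA·BBA·CD·D·CCB·BBA·BBA·CD·BBA·BBA·CD·D·CCB·CCB·D·D·BBA·BBA·BBA·CD·BBA·BBA·CD·D·CCB·BBA·BBA·CD·BBA·BBA·CD·D·CCB·CCB·D·D·BBA·D·D·BBA·CCB·CCB·BBA·BBA·CD·CCB·CCB·BBA·BBA·CD·CCB·CCB·BBA·BBA·CD·BBA·BBA·CD·BBA·BBA·CD·D·CCB·BBA·BBA·CD·BBA·BBA·CD·D·CCB·CCB·D·D·BBA
    A ↦ CD
    B ↦ BBA
    C ↦ D
    D ↦ CCB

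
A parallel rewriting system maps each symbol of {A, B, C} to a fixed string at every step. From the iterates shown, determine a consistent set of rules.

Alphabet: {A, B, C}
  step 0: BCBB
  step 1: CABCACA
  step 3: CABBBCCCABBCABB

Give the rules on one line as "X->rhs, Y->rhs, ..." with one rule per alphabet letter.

  step 0 ⇒ step 1: BCBB ⇒ CA·B·CA·CA
    B ↦ CA
    C ↦ B
    A ↦ CC  (constrained at step 1)

A->CC, B->CA, C->B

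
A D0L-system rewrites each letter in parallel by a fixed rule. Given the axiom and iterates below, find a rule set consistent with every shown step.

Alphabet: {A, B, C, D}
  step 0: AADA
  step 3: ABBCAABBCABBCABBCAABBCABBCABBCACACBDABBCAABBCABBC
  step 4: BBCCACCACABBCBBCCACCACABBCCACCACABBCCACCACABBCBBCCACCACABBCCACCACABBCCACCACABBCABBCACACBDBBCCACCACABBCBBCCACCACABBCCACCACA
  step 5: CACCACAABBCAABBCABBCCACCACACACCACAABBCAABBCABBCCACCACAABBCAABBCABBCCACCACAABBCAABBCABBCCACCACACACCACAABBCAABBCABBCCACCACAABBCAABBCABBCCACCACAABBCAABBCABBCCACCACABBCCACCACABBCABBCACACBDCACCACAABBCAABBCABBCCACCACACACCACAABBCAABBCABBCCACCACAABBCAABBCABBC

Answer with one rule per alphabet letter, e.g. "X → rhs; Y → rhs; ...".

A->BBC, B->CAC, C->A, D->BD

  step 4 ⇒ step 5: BBCCACCACABBCBBCCACCACABBCCACCACABBCCACCACABBCBBCCACCACABBCCACCACABBCCACCACABBCABBCACACBDBBCCACCACABBCBBCCACCACABBCCACCACA ⇒ CAC·CAC·A·A·BBC·A·A·BBC·A·BBC·CAC·CAC·A·CAC·CAC·A·A·BBC·A·A·BBC·A·BBC·CAC·CAC·A·A·BBC·A·A·BBC·A·BBC·CAC·CAC·A·A·BBC·A·A·BBC·A·BBC·CAC·CAC·A·CAC·CAC·A·A·BBC·A·A·BBC·A·BBC·CAC·CAC·A·A·BBC·A·A·BBC·A·BBC·CAC·CAC·A·A·BBC·A·A·BBC·A·BBC·CAC·CAC·A·BBC·CAC·CAC·A·BBC·A·BBC·A·CAC·BD·CAC·CAC·A·A·BBC·A·A·BBC·A·BBC·CAC·CAC·A·CAC·CAC·A·A·BBC·A·A·BBC·A·BBC·CAC·CAC·A·A·BBC·A·A·BBC·A·BBC
    A ↦ BBC
    B ↦ CAC
    C ↦ A
    D ↦ BD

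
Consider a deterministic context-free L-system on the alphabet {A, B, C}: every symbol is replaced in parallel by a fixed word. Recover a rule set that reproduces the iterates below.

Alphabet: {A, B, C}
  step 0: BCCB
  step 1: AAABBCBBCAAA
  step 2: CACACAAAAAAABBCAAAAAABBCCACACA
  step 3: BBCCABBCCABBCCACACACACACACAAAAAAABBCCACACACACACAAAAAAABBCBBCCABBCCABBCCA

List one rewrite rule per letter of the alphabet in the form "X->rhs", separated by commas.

A->CA, B->AAA, C->BBC

  step 2 ⇒ step 3: CACACAAAAAAABBCAAAAAABBCCACACA ⇒ BBC·CA·BBC·CA·BBC·CA·CA·CA·CA·CA·CA·CA·AAA·AAA·BBC·CA·CA·CA·CA·CA·CA·AAA·AAA·BBC·BBC·CA·BBC·CA·BBC·CA
    A ↦ CA
    B ↦ AAA
    C ↦ BBC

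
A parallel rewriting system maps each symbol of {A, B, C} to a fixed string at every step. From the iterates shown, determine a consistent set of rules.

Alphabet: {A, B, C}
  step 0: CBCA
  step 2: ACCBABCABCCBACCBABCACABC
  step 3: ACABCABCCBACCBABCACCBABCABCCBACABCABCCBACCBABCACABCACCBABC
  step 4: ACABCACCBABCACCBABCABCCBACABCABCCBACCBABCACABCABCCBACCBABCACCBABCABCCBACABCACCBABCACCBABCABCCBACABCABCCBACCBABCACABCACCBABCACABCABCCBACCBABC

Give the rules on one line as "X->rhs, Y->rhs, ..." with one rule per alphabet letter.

A->AC, B->CB, C->ABC

  step 3 ⇒ step 4: ACABCABCCBACCBABCACCBABCABCCBACABCABCCBACCBABCACABCACCBABC ⇒ AC·ABC·AC·CB·ABC·AC·CB·ABC·ABC·CB·AC·ABC·ABC·CB·AC·CB·ABC·AC·ABC·ABC·CB·AC·CB·ABC·AC·CB·ABC·ABC·CB·AC·ABC·AC·CB·ABC·AC·CB·ABC·ABC·CB·AC·ABC·ABC·CB·AC·CB·ABC·AC·ABC·AC·CB·ABC·AC·ABC·ABC·CB·AC·CB·ABC
    A ↦ AC
    B ↦ CB
    C ↦ ABC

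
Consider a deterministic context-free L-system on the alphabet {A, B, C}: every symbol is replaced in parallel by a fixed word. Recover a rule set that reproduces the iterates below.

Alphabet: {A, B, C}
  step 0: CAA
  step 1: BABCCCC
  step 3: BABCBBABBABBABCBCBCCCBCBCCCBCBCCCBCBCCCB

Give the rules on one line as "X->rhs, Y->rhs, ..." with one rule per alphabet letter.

A->CC, B->CB, C->BAB

  step 0 ⇒ step 1: CAA ⇒ BAB·CC·CC
    A ↦ CC
    C ↦ BAB
    B ↦ CB  (constrained at step 1)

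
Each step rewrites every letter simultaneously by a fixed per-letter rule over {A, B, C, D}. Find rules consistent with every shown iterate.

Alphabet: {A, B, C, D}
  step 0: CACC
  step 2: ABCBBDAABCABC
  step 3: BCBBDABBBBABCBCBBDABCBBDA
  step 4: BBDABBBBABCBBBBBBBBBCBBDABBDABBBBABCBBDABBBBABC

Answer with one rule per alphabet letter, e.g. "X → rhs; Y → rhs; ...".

  step 3 ⇒ step 4: BCBBDABBBBABCBCBBDABCBBDA ⇒ BB·DA·BB·BB·A·BC·BB·BB·BB·BB·BC·BB·DA·BB·DA·BB·BB·A·BC·BB·DA·BB·BB·A·BC
    A ↦ BC
    B ↦ BB
    C ↦ DA
    D ↦ A

A->BC, B->BB, C->DA, D->A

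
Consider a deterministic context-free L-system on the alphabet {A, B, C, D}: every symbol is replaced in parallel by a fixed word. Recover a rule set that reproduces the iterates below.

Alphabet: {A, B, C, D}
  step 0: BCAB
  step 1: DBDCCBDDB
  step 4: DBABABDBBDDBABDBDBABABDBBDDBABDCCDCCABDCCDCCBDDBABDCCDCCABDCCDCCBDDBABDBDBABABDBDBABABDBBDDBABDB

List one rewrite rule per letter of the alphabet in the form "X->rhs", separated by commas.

A->BD, B->DB, C->DCC, D->AB

  step 0 ⇒ step 1: BCAB ⇒ DB·DCC·BD·DB
    A ↦ BD
    B ↦ DB
    C ↦ DCC
    D ↦ AB  (constrained at step 1)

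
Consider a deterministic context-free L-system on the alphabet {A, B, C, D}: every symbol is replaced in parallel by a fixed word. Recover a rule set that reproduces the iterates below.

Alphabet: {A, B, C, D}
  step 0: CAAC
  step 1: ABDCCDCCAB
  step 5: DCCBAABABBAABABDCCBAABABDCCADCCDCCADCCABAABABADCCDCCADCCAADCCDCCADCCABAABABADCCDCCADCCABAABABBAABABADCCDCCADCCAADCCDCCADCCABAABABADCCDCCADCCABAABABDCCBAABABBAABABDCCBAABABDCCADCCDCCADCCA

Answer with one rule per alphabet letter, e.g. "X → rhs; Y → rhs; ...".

A->DCC, B->A, C->AB, D->BA

  step 0 ⇒ step 1: CAAC ⇒ AB·DCC·DCC·AB
    A ↦ DCC
    C ↦ AB
    B ↦ A  (constrained at step 1)
    D ↦ BA  (constrained at step 1)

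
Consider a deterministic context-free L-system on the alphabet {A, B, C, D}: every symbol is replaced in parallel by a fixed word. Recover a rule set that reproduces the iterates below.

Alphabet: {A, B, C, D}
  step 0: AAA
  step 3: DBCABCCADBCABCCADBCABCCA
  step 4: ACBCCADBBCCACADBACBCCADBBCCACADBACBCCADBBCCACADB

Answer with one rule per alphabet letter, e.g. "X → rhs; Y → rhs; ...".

A->DB, B->BC, C->CA, D->AC

  step 3 ⇒ step 4: DBCABCCADBCABCCADBCABCCA ⇒ AC·BC·CA·DB·BC·CA·CA·DB·AC·BC·CA·DB·BC·CA·CA·DB·AC·BC·CA·DB·BC·CA·CA·DB
    A ↦ DB
    B ↦ BC
    C ↦ CA
    D ↦ AC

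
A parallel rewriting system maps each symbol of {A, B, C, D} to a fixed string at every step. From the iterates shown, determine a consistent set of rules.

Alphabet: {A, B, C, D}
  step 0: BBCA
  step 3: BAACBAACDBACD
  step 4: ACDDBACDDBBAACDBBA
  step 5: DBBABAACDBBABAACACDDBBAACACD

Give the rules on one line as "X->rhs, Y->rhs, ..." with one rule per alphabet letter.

A->D, B->AC, C->B, D->BA

  step 4 ⇒ step 5: ACDDBACDDBBAACDBBA ⇒ D·B·BA·BA·AC·D·B·BA·BA·AC·AC·D·D·B·BA·AC·AC·D
    A ↦ D
    B ↦ AC
    C ↦ B
    D ↦ BA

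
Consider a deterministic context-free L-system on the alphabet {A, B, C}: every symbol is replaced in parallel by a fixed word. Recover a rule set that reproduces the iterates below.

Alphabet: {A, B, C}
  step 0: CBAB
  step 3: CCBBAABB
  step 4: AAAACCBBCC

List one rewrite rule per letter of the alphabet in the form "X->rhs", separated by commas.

A->B, B->C, C->AA

  step 3 ⇒ step 4: CCBBAABB ⇒ AA·AA·C·C·B·B·C·C
    A ↦ B
    B ↦ C
    C ↦ AA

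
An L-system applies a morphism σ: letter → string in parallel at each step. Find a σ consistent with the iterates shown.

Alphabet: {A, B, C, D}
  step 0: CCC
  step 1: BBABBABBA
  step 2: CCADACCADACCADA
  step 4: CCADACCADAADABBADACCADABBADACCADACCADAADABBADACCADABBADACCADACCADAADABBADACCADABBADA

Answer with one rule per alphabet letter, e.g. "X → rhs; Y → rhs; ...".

  step 1 ⇒ step 2: BBABBABBA ⇒ C·C·ADA·C·C·ADA·C·C·ADA
    A ↦ ADA
    B ↦ C
  step 0 ⇒ step 1: CCC ⇒ BBA·BBA·BBA
    C ↦ BBA
    D ↦ BB  (constrained at step 2)

A->ADA, B->C, C->BBA, D->BB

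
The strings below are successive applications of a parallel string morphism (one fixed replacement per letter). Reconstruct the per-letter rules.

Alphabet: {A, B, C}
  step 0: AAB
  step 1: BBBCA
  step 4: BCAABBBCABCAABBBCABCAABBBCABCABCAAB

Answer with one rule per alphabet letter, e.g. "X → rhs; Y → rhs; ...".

  step 0 ⇒ step 1: AAB ⇒ B·B·BCA
    A ↦ B
    B ↦ BCA
    C ↦ A  (constrained at step 1)

A->B, B->BCA, C->A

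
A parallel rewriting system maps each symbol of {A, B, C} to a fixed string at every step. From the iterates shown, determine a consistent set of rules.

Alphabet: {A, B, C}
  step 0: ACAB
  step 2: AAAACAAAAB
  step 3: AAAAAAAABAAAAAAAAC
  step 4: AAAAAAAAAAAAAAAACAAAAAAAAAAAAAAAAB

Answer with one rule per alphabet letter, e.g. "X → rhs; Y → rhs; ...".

  step 3 ⇒ step 4: AAAAAAAABAAAAAAAAC ⇒ AA·AA·AA·AA·AA·AA·AA·AA·C·AA·AA·AA·AA·AA·AA·AA·AA·B
    A ↦ AA
    B ↦ C
    C ↦ B

A->AA, B->C, C->B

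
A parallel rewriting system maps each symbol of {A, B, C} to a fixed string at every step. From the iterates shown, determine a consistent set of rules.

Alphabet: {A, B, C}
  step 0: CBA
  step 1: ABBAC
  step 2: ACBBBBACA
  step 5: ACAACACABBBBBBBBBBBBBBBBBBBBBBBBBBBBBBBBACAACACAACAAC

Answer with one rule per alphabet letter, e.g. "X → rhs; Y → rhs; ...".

  step 1 ⇒ step 2: ABBAC ⇒ AC·BB·BB·AC·A
    A ↦ AC
    B ↦ BB
    C ↦ A

A->AC, B->BB, C->A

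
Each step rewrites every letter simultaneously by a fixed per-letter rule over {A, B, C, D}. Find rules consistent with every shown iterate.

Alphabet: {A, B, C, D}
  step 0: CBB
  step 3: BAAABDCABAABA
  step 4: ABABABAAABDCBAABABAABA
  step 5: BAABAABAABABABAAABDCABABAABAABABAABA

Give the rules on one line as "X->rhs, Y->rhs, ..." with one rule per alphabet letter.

  step 4 ⇒ step 5: ABABABAAABDCBAABABAABA ⇒ BA·A·BA·A·BA·A·BA·BA·BA·A·AB·DC·A·BA·BA·A·BA·A·BA·BA·A·BA
    A ↦ BA
    B ↦ A
    C ↦ DC
    D ↦ AB

A->BA, B->A, C->DC, D->AB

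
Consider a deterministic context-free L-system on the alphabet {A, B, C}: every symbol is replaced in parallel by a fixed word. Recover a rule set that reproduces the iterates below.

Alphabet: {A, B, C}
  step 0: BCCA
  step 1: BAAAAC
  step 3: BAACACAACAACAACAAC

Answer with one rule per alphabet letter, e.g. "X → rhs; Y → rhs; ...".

  step 0 ⇒ step 1: BCCA ⇒ BA·A·A·AC
    A ↦ AC
    B ↦ BA
    C ↦ A

A->AC, B->BA, C->A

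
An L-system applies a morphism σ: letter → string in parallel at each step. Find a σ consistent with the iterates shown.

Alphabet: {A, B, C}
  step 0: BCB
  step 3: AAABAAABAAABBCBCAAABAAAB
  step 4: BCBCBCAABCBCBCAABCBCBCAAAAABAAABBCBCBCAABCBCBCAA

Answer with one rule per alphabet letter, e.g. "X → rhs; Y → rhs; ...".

  step 3 ⇒ step 4: AAABAAABAAABBCBCAAABAAAB ⇒ BC·BC·BC·AA·BC·BC·BC·AA·BC·BC·BC·AA·AA·AB·AA·AB·BC·BC·BC·AA·BC·BC·BC·AA
    A ↦ BC
    B ↦ AA
    C ↦ AB

A->BC, B->AA, C->AB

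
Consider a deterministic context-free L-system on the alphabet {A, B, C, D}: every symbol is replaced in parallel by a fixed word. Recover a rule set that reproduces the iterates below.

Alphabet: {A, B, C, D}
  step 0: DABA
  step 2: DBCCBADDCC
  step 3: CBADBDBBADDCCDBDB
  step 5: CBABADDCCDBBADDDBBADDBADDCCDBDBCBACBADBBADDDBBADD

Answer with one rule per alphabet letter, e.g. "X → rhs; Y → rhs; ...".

  step 2 ⇒ step 3: DBCCBADDCC ⇒ C·BA·DB·DB·BA·DD·C·C·DB·DB
    A ↦ DD
    B ↦ BA
    C ↦ DB
    D ↦ C

A->DD, B->BA, C->DB, D->C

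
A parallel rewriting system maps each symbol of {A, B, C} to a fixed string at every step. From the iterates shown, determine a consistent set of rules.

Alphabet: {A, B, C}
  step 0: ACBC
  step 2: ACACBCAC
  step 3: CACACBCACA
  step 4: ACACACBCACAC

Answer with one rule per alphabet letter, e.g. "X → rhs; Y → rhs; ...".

  step 3 ⇒ step 4: CACACBCACA ⇒ A·C·A·C·A·CBC·A·C·A·C
    A ↦ C
    B ↦ CBC
    C ↦ A

A->C, B->CBC, C->A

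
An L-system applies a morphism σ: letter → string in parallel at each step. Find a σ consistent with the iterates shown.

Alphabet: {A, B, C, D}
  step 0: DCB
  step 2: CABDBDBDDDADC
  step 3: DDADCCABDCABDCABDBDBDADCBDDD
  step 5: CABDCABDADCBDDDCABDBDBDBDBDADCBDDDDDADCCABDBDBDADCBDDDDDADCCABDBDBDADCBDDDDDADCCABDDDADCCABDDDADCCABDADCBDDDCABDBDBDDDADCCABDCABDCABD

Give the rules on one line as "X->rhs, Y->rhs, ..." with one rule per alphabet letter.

A->ADC, B->CA, C->DD, D->BD

  step 2 ⇒ step 3: CABDBDBDDDADC ⇒ DD·ADC·CA·BD·CA·BD·CA·BD·BD·BD·ADC·BD·DD
    A ↦ ADC
    B ↦ CA
    C ↦ DD
    D ↦ BD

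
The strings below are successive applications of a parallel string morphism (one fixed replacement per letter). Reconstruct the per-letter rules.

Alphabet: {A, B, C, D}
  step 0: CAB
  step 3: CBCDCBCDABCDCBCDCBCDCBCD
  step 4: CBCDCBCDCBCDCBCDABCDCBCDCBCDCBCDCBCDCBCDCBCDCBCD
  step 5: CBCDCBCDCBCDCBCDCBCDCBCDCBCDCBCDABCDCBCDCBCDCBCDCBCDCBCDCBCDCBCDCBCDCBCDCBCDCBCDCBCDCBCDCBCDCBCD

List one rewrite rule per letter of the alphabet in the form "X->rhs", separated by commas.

  step 4 ⇒ step 5: CBCDCBCDCBCDCBCDABCDCBCDCBCDCBCDCBCDCBCDCBCDCBCD ⇒ CB·CD·CB·CD·CB·CD·CB·CD·CB·CD·CB·CD·CB·CD·CB·CD·AB·CD·CB·CD·CB·CD·CB·CD·CB·CD·CB·CD·CB·CD·CB·CD·CB·CD·CB·CD·CB·CD·CB·CD·CB·CD·CB·CD·CB·CD·CB·CD
    A ↦ AB
    B ↦ CD
    C ↦ CB
    D ↦ CD

A->AB, B->CD, C->CB, D->CD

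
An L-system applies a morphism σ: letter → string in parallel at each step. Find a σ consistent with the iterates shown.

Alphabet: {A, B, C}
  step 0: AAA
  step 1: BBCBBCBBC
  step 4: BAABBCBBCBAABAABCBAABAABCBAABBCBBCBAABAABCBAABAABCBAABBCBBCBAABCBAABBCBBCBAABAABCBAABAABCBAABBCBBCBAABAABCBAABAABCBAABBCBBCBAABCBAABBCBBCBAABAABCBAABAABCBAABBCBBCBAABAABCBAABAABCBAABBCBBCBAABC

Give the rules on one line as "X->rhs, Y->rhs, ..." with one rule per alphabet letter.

  step 0 ⇒ step 1: AAA ⇒ BBC·BBC·BBC
    A ↦ BBC
    B ↦ BAA  (constrained at step 1)
    C ↦ BC  (constrained at step 1)

A->BBC, B->BAA, C->BC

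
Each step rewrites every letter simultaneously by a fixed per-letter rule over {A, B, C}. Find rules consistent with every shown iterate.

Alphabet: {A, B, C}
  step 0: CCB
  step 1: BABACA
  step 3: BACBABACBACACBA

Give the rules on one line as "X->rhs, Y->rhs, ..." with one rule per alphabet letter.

  step 0 ⇒ step 1: CCB ⇒ BA·BA·CA
    B ↦ CA
    C ↦ BA
    A ↦ C  (constrained at step 1)

A->C, B->CA, C->BA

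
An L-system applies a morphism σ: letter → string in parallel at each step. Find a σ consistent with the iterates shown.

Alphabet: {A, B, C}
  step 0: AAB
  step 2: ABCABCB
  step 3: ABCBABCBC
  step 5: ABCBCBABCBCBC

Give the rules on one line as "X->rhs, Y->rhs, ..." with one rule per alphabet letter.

A->AB, B->C, C->B

  step 2 ⇒ step 3: ABCABCB ⇒ AB·C·B·AB·C·B·C
    A ↦ AB
    B ↦ C
    C ↦ B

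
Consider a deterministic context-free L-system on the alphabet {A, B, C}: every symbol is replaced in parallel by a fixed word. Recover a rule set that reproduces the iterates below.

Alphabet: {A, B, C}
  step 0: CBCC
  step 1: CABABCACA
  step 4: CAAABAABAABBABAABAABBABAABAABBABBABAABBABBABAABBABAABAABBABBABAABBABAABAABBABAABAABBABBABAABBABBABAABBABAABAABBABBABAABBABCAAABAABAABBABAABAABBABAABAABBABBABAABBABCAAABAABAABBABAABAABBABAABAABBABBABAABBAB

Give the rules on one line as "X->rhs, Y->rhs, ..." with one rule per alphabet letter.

  step 0 ⇒ step 1: CBCC ⇒ CA·BAB·CA·CA
    B ↦ BAB
    C ↦ CA
    A ↦ AAB  (constrained at step 1)

A->AAB, B->BAB, C->CA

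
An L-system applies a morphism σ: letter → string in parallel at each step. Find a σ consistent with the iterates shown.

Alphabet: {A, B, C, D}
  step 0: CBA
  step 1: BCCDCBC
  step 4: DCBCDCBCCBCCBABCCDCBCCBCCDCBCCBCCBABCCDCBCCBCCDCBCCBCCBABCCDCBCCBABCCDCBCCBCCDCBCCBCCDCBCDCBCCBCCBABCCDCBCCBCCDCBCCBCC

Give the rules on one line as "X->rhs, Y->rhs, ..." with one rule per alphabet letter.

A->BC, B->DC, C->BCC, D->BA

  step 0 ⇒ step 1: CBA ⇒ BCC·DC·BC
    A ↦ BC
    B ↦ DC
    C ↦ BCC
    D ↦ BA  (constrained at step 1)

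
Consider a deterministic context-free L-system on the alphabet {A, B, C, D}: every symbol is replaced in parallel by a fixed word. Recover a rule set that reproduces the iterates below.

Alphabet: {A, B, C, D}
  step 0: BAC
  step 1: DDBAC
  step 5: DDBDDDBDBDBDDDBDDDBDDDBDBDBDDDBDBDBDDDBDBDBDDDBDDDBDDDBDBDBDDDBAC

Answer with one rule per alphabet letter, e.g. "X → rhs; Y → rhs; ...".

  step 0 ⇒ step 1: BAC ⇒ DD·B·AC
    A ↦ B
    B ↦ DD
    C ↦ AC
    D ↦ BD  (constrained at step 1)

A->B, B->DD, C->AC, D->BD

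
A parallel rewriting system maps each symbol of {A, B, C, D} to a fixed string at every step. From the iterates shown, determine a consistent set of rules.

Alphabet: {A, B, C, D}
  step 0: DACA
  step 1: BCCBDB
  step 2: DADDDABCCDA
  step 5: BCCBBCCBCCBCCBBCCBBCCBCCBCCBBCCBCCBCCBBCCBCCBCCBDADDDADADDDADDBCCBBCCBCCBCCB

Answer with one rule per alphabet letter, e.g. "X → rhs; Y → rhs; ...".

  step 1 ⇒ step 2: BCCBDB ⇒ DA·D·D·DA·BCC·DA
    B ↦ DA
    C ↦ D
    D ↦ BCC
  step 0 ⇒ step 1: DACA ⇒ BCC·B·D·B
    A ↦ B

A->B, B->DA, C->D, D->BCC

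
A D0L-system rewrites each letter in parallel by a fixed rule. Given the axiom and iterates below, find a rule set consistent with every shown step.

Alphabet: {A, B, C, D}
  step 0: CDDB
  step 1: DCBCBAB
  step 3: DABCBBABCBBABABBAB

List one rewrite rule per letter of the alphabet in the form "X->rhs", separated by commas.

  step 0 ⇒ step 1: CDDB ⇒ D·CB·CB·AB
    B ↦ AB
    C ↦ D
    D ↦ CB
    A ↦ B  (constrained at step 1)

A->B, B->AB, C->D, D->CB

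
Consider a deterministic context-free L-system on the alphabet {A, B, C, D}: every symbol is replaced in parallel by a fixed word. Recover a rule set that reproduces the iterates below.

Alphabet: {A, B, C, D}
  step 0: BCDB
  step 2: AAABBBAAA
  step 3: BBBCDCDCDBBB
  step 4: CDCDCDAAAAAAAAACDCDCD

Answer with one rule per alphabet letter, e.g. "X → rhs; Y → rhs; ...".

  step 3 ⇒ step 4: BBBCDCDCDBBB ⇒ CD·CD·CD·A·AA·A·AA·A·AA·CD·CD·CD
    B ↦ CD
    C ↦ A
    D ↦ AA
  step 2 ⇒ step 3: AAABBBAAA ⇒ B·B·B·CD·CD·CD·B·B·B
    A ↦ B

A->B, B->CD, C->A, D->AA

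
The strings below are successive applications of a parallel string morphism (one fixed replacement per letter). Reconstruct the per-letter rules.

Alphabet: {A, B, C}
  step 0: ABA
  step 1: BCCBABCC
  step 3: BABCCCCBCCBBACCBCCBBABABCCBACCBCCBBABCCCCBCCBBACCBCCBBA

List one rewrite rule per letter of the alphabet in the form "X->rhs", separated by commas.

A->BCC, B->BA, C->CCB

  step 0 ⇒ step 1: ABA ⇒ BCC·BA·BCC
    A ↦ BCC
    B ↦ BA
    C ↦ CCB  (constrained at step 1)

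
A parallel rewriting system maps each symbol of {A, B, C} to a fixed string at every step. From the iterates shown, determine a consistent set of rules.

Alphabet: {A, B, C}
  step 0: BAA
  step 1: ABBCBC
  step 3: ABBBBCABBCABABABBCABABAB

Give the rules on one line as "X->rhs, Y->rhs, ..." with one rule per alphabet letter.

A->BC, B->AB, C->BB

  step 0 ⇒ step 1: BAA ⇒ AB·BC·BC
    A ↦ BC
    B ↦ AB
    C ↦ BB  (constrained at step 1)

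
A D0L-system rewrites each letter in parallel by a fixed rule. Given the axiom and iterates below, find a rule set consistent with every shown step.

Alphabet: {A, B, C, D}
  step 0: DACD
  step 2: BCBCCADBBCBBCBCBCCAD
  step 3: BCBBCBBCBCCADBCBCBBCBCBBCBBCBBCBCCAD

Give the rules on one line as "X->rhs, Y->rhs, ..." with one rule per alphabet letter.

A->CBC, B->BC, C->B, D->CAD

  step 2 ⇒ step 3: BCBCCADBBCBBCBCBCCAD ⇒ BC·B·BC·B·B·CBC·CAD·BC·BC·B·BC·BC·B·BC·B·BC·B·B·CBC·CAD
    A ↦ CBC
    B ↦ BC
    C ↦ B
    D ↦ CAD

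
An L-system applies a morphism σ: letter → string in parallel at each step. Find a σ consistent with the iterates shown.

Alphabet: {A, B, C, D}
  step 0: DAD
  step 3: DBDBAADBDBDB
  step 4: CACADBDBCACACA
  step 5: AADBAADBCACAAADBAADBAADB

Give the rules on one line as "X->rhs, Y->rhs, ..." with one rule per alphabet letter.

A->DB, B->A, C->AA, D->C

  step 4 ⇒ step 5: CACADBDBCACACA ⇒ AA·DB·AA·DB·C·A·C·A·AA·DB·AA·DB·AA·DB
    A ↦ DB
    B ↦ A
    C ↦ AA
    D ↦ C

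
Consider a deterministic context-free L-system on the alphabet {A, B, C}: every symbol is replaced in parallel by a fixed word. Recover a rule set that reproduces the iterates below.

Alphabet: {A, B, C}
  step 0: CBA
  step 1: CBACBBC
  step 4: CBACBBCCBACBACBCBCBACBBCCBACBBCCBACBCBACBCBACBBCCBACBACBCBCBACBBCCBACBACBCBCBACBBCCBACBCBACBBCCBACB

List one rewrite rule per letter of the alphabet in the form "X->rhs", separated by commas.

  step 0 ⇒ step 1: CBA ⇒ CB·ACB·BC
    A ↦ BC
    B ↦ ACB
    C ↦ CB

A->BC, B->ACB, C->CB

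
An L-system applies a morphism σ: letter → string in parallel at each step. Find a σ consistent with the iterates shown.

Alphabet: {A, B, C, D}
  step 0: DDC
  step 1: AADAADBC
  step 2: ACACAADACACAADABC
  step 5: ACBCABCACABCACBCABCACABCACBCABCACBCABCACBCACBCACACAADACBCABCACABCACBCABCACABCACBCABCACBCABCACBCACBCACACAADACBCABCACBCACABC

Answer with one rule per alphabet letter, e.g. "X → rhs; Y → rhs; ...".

A->AC, B->A, C->BC, D->AAD

  step 1 ⇒ step 2: AADAADBC ⇒ AC·AC·AAD·AC·AC·AAD·A·BC
    A ↦ AC
    B ↦ A
    C ↦ BC
    D ↦ AAD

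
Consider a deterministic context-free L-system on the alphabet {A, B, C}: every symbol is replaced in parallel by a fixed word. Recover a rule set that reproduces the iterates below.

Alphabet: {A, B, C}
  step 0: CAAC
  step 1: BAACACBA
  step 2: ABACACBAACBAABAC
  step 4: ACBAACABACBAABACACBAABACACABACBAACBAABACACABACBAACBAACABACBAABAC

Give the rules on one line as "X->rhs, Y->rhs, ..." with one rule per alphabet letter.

  step 1 ⇒ step 2: BAACACBA ⇒ AB·AC·AC·BA·AC·BA·AB·AC
    A ↦ AC
    B ↦ AB
    C ↦ BA

A->AC, B->AB, C->BA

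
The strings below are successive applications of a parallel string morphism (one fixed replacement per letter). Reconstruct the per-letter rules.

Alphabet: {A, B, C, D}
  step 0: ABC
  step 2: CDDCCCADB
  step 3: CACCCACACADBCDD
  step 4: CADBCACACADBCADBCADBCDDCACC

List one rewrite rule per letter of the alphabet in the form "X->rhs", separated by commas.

A->DB, B->DD, C->CA, D->C

  step 3 ⇒ step 4: CACCCACACADBCDD ⇒ CA·DB·CA·CA·CA·DB·CA·DB·CA·DB·C·DD·CA·C·C
    A ↦ DB
    B ↦ DD
    C ↦ CA
    D ↦ C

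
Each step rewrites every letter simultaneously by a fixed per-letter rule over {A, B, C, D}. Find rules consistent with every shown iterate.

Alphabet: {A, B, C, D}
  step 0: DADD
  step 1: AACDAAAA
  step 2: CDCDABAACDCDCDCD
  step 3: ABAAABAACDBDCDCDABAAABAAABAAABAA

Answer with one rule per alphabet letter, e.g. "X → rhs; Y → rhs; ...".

A->CD, B->BD, C->AB, D->AA

  step 2 ⇒ step 3: CDCDABAACDCDCDCD ⇒ AB·AA·AB·AA·CD·BD·CD·CD·AB·AA·AB·AA·AB·AA·AB·AA
    A ↦ CD
    B ↦ BD
    C ↦ AB
    D ↦ AA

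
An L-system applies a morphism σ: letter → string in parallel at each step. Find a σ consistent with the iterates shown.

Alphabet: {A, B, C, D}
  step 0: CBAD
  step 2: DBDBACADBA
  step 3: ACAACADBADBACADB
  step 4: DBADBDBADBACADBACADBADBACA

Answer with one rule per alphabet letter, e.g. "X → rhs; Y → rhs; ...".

A->DB, B->A, C->A, D->AC

  step 3 ⇒ step 4: ACAACADBADBACADB ⇒ DB·A·DB·DB·A·DB·AC·A·DB·AC·A·DB·A·DB·AC·A
    A ↦ DB
    B ↦ A
    C ↦ A
    D ↦ AC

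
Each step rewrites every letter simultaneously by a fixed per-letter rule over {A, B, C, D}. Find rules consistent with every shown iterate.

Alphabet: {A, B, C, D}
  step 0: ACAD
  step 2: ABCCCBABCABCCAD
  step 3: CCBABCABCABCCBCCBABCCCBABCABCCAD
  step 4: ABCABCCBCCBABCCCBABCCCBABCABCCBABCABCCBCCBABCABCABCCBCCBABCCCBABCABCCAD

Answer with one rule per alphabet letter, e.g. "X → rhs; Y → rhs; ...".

A->C, B->CB, C->ABC, D->AD

  step 3 ⇒ step 4: CCBABCABCABCCBCCBABCCCBABCABCCAD ⇒ ABC·ABC·CB·C·CB·ABC·C·CB·ABC·C·CB·ABC·ABC·CB·ABC·ABC·CB·C·CB·ABC·ABC·ABC·CB·C·CB·ABC·C·CB·ABC·ABC·C·AD
    A ↦ C
    B ↦ CB
    C ↦ ABC
    D ↦ AD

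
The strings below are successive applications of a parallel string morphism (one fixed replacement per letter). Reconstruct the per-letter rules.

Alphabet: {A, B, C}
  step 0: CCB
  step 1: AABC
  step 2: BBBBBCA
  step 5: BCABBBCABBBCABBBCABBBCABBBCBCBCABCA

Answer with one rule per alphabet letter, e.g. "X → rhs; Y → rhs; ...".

A->BB, B->BC, C->A

  step 1 ⇒ step 2: AABC ⇒ BB·BB·BC·A
    A ↦ BB
    B ↦ BC
    C ↦ A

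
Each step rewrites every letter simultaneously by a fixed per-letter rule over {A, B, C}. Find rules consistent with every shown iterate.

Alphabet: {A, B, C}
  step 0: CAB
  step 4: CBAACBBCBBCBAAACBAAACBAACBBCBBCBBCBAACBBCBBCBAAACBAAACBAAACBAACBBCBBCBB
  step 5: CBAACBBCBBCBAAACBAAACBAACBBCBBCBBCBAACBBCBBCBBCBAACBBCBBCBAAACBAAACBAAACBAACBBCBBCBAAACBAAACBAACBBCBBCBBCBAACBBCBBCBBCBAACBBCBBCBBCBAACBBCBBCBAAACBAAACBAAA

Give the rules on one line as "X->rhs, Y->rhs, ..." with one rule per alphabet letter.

  step 4 ⇒ step 5: CBAACBBCBBCBAAACBAAACBAACBBCBBCBBCBAACBBCBBCBAAACBAAACBAAACBAACBBCBBCBB ⇒ CBA·A·CBB·CBB·CBA·A·A·CBA·A·A·CBA·A·CBB·CBB·CBB·CBA·A·CBB·CBB·CBB·CBA·A·CBB·CBB·CBA·A·A·CBA·A·A·CBA·A·A·CBA·A·CBB·CBB·CBA·A·A·CBA·A·A·CBA·A·CBB·CBB·CBB·CBA·A·CBB·CBB·CBB·CBA·A·CBB·CBB·CBB·CBA·A·CBB·CBB·CBA·A·A·CBA·A·A·CBA·A·A
    A ↦ CBB
    B ↦ A
    C ↦ CBA

A->CBB, B->A, C->CBA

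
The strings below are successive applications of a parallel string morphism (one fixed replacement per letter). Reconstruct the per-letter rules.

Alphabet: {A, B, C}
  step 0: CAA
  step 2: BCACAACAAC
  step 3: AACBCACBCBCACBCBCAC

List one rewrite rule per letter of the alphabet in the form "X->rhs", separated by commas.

  step 2 ⇒ step 3: BCACAACAAC ⇒ A·AC·BC·AC·BC·BC·AC·BC·BC·AC
    A ↦ BC
    B ↦ A
    C ↦ AC

A->BC, B->A, C->AC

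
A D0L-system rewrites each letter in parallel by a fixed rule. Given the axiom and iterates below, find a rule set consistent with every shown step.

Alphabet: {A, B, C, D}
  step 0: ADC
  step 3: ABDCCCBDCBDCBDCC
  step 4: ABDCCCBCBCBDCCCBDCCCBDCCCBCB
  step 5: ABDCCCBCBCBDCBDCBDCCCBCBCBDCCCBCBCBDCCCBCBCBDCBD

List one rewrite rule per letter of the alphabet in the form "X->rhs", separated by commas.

  step 4 ⇒ step 5: ABDCCCBCBCBDCCCBDCCCBDCCCBCB ⇒ AB·D·CC·CB·CB·CB·D·CB·D·CB·D·CC·CB·CB·CB·D·CC·CB·CB·CB·D·CC·CB·CB·CB·D·CB·D
    A ↦ AB
    B ↦ D
    C ↦ CB
    D ↦ CC

A->AB, B->D, C->CB, D->CC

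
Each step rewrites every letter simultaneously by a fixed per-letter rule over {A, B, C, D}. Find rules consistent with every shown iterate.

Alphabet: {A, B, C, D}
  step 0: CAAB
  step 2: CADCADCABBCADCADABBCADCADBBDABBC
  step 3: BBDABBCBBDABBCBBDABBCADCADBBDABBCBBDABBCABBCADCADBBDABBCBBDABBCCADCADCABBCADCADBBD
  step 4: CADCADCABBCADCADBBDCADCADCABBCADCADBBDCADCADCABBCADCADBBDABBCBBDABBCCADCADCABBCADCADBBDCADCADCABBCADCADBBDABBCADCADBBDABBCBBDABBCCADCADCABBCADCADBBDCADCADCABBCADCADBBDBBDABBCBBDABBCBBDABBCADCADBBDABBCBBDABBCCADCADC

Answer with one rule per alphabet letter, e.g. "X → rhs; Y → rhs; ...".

  step 3 ⇒ step 4: BBDABBCBBDABBCBBDABBCADCADBBDABBCBBDABBCABBCADCADBBDABBCBBDABBCCADCADCABBCADCADBBD ⇒ CAD·CAD·C·ABB·CAD·CAD·BBD·CAD·CAD·C·ABB·CAD·CAD·BBD·CAD·CAD·C·ABB·CAD·CAD·BBD·ABB·C·BBD·ABB·C·CAD·CAD·C·ABB·CAD·CAD·BBD·CAD·CAD·C·ABB·CAD·CAD·BBD·ABB·CAD·CAD·BBD·ABB·C·BBD·ABB·C·CAD·CAD·C·ABB·CAD·CAD·BBD·CAD·CAD·C·ABB·CAD·CAD·BBD·BBD·ABB·C·BBD·ABB·C·BBD·ABB·CAD·CAD·BBD·ABB·C·BBD·ABB·C·CAD·CAD·C
    A ↦ ABB
    B ↦ CAD
    C ↦ BBD
    D ↦ C

A->ABB, B->CAD, C->BBD, D->C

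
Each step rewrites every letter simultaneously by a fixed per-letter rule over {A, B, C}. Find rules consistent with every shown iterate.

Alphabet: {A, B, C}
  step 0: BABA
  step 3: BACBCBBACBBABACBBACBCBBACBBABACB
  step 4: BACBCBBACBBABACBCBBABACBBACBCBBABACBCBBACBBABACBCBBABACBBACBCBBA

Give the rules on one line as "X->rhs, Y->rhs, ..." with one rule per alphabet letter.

  step 3 ⇒ step 4: BACBCBBACBBABACBBACBCBBACBBABACB ⇒ BA·CB·CB·BA·CB·BA·BA·CB·CB·BA·BA·CB·BA·CB·CB·BA·BA·CB·CB·BA·CB·BA·BA·CB·CB·BA·BA·CB·BA·CB·CB·BA
    A ↦ CB
    B ↦ BA
    C ↦ CB

A->CB, B->BA, C->CB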